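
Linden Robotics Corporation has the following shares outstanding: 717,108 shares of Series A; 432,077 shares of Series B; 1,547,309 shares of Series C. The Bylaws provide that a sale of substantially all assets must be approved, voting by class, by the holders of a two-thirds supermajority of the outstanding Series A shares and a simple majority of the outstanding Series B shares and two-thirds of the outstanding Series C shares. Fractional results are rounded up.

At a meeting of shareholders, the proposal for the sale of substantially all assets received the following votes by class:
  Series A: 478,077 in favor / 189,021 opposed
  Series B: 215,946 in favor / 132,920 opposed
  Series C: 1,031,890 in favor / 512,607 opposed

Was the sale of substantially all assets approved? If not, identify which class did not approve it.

Series A: 2/3 of 717108 = 478072; 478,072 required, 478,077 in favor — approved.
Series B: a majority of 432077 is 216039; 216,039 required, 215,946 in favor — not approved.
Series C: 2/3 of 1547309 = 1031539.33, rounded up to 1031540; 1,031,540 required, 1,031,890 in favor — approved.

Not approved — the Series B shares did not give the required vote.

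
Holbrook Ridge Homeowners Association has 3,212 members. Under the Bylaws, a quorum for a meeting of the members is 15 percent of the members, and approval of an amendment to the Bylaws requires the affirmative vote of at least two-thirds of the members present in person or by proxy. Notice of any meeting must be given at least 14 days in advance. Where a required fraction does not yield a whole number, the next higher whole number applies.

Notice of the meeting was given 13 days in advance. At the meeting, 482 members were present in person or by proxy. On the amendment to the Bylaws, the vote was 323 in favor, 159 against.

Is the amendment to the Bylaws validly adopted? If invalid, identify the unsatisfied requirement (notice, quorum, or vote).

Notice: 13 days given; 14 required. Not satisfied.
Quorum: 15% of 3,212 = 481.80, rounded up to 482; 482 present. Satisfied.
Vote: requires two-thirds of those present (482); 2/3 of 482 = 321.33, rounded up to 322, so 322 needed; 323 in favor. Satisfied.

Invalid — notice requirement not satisfied.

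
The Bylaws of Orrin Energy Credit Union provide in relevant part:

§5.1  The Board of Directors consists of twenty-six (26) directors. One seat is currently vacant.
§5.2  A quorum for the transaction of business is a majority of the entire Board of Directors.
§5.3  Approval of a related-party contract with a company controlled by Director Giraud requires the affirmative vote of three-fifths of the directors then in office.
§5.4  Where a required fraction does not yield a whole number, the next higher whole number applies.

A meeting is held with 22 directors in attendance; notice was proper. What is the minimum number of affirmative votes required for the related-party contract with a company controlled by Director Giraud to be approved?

15

The related-party contract with a company controlled by Director Giraud requires three-fifths of the directors then in office (25).
3/5 of 25 = 15.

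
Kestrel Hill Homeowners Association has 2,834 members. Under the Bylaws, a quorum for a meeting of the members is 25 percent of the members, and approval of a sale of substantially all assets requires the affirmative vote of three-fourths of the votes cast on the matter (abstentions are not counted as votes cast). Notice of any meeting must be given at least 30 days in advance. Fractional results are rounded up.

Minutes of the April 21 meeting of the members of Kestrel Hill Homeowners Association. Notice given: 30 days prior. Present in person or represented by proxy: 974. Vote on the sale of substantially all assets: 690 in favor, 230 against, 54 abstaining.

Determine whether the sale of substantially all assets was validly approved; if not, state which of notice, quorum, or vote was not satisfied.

Notice: 30 days given; 30 required. Satisfied.
Quorum: 25% of 2,834 = 708.50, rounded up to 709; 974 present. Satisfied.
Vote: requires three-fourths of the votes cast (974 − 54 abstaining = 920); 3/4 of 920 = 690, so 690 needed; 690 in favor. Satisfied.

Valid — all requirements satisfied.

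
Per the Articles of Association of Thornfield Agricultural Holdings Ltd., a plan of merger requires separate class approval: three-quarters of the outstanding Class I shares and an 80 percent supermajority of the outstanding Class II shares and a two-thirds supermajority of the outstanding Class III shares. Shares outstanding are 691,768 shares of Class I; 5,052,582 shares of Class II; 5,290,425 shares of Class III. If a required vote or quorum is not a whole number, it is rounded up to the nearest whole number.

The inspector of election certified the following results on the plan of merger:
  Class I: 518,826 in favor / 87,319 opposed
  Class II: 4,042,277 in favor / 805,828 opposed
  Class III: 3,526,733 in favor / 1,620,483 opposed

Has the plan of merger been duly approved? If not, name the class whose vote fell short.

Class I: 3/4 of 691768 = 518826; 518,826 required, 518,826 in favor — approved.
Class II: 4/5 of 5052582 = 4042065.60, rounded up to 4042066; 4,042,066 required, 4,042,277 in favor — approved.
Class III: 2/3 of 5290425 = 3526950; 3,526,950 required, 3,526,733 in favor — not approved.

Not approved — the Class III shares did not give the required vote.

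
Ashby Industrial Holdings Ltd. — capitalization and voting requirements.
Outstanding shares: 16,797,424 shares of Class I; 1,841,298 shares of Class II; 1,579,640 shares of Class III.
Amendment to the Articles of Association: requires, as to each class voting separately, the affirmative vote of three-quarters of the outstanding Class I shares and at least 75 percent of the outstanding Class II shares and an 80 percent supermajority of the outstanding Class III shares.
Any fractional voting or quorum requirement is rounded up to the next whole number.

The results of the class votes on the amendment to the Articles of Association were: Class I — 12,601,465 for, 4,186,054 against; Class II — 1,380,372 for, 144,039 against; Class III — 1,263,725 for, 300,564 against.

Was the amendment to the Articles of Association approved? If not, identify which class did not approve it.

Not approved — the Class II shares did not give the required vote.

Class I: 3/4 of 16797424 = 12598068; 12,598,068 required, 12,601,465 in favor — approved.
Class II: 3/4 of 1841298 = 1380973.50, rounded up to 1380974; 1,380,974 required, 1,380,372 in favor — not approved.
Class III: 4/5 of 1579640 = 1263712; 1,263,712 required, 1,263,725 in favor — approved.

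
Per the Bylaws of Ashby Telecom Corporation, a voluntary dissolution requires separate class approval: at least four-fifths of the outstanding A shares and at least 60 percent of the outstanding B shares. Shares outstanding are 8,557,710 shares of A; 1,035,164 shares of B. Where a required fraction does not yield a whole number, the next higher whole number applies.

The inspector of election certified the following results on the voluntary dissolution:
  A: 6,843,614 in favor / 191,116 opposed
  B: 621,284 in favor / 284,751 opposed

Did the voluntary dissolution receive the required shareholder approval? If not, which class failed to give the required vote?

Not approved — the A shares did not give the required vote.

A: 4/5 of 8557710 = 6846168; 6,846,168 required, 6,843,614 in favor — not approved.
B: 3/5 of 1035164 = 621098.40, rounded up to 621099; 621,099 required, 621,284 in favor — approved.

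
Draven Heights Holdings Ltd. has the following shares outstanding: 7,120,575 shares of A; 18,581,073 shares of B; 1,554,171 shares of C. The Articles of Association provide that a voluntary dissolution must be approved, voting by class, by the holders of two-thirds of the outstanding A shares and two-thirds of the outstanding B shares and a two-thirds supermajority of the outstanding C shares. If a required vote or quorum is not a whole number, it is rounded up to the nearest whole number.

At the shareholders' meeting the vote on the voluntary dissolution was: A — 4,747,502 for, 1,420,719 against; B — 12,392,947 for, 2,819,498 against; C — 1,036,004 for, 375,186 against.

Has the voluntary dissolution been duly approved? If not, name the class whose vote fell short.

Not approved — the C shares did not give the required vote.

A: 2/3 of 7120575 = 4747050; 4,747,050 required, 4,747,502 in favor — approved.
B: 2/3 of 18581073 = 12387382; 12,387,382 required, 12,392,947 in favor — approved.
C: 2/3 of 1554171 = 1036114; 1,036,114 required, 1,036,004 in favor — not approved.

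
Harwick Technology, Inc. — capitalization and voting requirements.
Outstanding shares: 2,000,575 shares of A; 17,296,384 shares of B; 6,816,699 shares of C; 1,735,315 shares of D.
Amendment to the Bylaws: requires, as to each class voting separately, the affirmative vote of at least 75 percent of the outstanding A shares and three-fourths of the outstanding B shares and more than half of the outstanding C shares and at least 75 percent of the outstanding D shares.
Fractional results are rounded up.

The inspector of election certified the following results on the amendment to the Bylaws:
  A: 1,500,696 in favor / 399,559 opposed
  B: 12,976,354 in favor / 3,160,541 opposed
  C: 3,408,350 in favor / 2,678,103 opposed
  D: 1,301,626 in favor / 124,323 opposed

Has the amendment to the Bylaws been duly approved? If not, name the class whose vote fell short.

Approved — every class gave the required vote.

A: 3/4 of 2000575 = 1500431.25, rounded up to 1500432; 1,500,432 required, 1,500,696 in favor — approved.
B: 3/4 of 17296384 = 12972288; 12,972,288 required, 12,976,354 in favor — approved.
C: a majority of 6816699 is 3408350; 3,408,350 required, 3,408,350 in favor — approved.
D: 3/4 of 1735315 = 1301486.25, rounded up to 1301487; 1,301,487 required, 1,301,626 in favor — approved.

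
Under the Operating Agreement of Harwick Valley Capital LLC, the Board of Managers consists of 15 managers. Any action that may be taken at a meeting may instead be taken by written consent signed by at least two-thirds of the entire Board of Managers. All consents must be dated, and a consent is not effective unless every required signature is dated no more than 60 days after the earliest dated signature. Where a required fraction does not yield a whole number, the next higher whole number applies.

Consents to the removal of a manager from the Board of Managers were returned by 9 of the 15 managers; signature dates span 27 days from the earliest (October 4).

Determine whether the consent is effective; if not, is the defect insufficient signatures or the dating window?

Not effective — insufficient signatures.

Signatures required: at least two-thirds of 15 — 2/3 of 15 = 10, so 10 needed; 9 signed. Insufficient.
Dating window: the latest signature is 27 days after the earliest; the limit is 60 days. Within the window.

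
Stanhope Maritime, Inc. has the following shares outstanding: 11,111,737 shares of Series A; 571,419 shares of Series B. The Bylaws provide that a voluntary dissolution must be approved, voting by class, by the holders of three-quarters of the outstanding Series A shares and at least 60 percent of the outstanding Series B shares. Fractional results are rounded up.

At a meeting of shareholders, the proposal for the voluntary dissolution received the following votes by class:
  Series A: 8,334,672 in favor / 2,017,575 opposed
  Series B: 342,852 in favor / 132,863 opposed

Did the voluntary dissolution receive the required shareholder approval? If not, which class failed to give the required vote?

Approved — every class gave the required vote.

Series A: 3/4 of 11111737 = 8333802.75, rounded up to 8333803; 8,333,803 required, 8,334,672 in favor — approved.
Series B: 3/5 of 571419 = 342851.40, rounded up to 342852; 342,852 required, 342,852 in favor — approved.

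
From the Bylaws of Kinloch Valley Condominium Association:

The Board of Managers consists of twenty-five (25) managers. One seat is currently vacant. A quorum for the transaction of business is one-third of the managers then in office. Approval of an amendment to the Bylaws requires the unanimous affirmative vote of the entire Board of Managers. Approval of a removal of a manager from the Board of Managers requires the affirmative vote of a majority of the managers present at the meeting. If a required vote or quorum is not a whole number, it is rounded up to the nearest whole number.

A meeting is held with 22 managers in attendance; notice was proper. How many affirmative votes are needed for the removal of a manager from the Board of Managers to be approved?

12

The removal of a manager from the Board of Managers requires a majority of the managers present (22).
A majority of 22 is 12.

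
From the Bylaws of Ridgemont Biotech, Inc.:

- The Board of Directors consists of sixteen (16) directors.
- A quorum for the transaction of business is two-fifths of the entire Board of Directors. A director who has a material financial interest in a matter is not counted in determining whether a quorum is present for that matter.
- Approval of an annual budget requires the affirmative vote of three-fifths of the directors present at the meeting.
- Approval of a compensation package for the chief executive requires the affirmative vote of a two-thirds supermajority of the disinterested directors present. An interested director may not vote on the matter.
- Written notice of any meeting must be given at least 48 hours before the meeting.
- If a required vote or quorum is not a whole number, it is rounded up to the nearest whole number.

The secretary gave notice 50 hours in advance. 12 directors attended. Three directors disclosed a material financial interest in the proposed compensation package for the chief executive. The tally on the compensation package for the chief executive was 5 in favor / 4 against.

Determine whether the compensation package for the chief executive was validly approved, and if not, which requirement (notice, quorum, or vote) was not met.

Notice: 50 hours given; 48 required (50 ≥ 48). Satisfied.
Quorum: 12 present, but the 3 interested directors do not count, leaving 9. Quorum is 7. Satisfied.
Vote: the compensation package for the chief executive requires two-thirds of the disinterested directors present (12 − 3 = 9). 2/3 of 9 = 6, so 6 affirmative votes are needed; 5 voted in favor. Not satisfied.

Invalid — vote requirement not satisfied.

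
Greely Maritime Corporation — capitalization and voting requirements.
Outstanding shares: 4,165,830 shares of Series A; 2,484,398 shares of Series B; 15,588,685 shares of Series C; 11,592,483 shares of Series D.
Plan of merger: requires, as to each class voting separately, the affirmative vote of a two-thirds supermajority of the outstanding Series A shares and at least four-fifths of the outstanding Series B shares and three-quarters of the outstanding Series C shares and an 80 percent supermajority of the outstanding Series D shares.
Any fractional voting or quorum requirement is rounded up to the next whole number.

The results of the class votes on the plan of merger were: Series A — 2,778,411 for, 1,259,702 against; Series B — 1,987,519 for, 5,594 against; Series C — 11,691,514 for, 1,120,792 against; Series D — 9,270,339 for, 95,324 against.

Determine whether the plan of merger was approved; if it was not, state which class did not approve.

Not approved — the Series D shares did not give the required vote.

Series A: 2/3 of 4165830 = 2777220; 2,777,220 required, 2,778,411 in favor — approved.
Series B: 4/5 of 2484398 = 1987518.40, rounded up to 1987519; 1,987,519 required, 1,987,519 in favor — approved.
Series C: 3/4 of 15588685 = 11691513.75, rounded up to 11691514; 11,691,514 required, 11,691,514 in favor — approved.
Series D: 4/5 of 11592483 = 9273986.40, rounded up to 9273987; 9,273,987 required, 9,270,339 in favor — not approved.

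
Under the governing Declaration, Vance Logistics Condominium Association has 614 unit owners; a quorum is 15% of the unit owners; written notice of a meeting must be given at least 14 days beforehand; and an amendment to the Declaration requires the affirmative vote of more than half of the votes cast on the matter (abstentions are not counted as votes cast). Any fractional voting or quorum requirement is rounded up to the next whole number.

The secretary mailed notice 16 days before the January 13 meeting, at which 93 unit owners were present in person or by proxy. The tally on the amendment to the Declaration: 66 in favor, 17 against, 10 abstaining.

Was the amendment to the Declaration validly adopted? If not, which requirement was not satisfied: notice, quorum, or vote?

Notice: 16 days given; 14 required. Satisfied.
Quorum: 15% of 614 = 92.10, rounded up to 93; 93 present. Satisfied.
Vote: requires a majority of the votes cast (93 − 10 abstaining = 83); a majority of 83 is 42, so 42 needed; 66 in favor. Satisfied.

Valid — all requirements satisfied.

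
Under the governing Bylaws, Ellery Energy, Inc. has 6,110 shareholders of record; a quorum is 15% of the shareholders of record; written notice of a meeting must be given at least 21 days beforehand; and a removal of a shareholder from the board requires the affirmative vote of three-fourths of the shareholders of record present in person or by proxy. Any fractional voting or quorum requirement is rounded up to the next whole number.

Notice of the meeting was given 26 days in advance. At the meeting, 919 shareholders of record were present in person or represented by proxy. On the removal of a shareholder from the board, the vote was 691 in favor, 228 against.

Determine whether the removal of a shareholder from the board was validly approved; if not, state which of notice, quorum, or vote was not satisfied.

Notice: 26 days given; 21 required. Satisfied.
Quorum: 15% of 6,110 = 916.50, rounded up to 917; 919 present. Satisfied.
Vote: requires three-fourths of those present (919); 3/4 of 919 = 689.25, rounded up to 690, so 690 needed; 691 in favor. Satisfied.

Valid — all requirements satisfied.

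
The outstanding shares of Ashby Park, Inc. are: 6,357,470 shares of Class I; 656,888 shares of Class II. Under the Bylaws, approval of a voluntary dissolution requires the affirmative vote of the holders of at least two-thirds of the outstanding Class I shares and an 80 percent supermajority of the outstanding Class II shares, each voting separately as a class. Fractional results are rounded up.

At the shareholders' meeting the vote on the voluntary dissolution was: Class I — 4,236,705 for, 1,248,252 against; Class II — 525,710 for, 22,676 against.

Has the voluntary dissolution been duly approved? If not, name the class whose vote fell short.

Not approved — the Class I shares did not give the required vote.

Class I: 2/3 of 6357470 = 4238313.33, rounded up to 4238314; 4,238,314 required, 4,236,705 in favor — not approved.
Class II: 4/5 of 656888 = 525510.40, rounded up to 525511; 525,511 required, 525,710 in favor — approved.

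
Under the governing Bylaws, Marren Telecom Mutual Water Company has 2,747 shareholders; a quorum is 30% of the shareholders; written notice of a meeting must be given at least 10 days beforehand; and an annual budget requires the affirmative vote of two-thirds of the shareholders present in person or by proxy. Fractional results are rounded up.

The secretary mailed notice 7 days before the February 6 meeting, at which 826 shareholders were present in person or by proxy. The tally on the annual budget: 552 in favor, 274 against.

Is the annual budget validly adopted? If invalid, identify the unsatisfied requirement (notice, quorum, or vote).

Invalid — notice requirement not satisfied.

Notice: 7 days given; 10 required. Not satisfied.
Quorum: 30% of 2,747 = 824.10, rounded up to 825; 826 present. Satisfied.
Vote: requires two-thirds of those present (826); 2/3 of 826 = 550.67, rounded up to 551, so 551 needed; 552 in favor. Satisfied.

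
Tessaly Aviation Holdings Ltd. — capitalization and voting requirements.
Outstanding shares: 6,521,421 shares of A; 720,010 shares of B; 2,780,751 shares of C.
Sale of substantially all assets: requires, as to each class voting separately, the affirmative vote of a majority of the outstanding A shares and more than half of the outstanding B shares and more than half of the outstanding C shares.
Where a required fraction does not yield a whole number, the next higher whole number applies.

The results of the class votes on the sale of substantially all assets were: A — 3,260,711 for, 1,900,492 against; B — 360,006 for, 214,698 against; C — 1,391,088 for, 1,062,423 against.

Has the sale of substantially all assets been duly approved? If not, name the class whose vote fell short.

A: a majority of 6521421 is 3260711; 3,260,711 required, 3,260,711 in favor — approved.
B: a majority of 720010 is 360006; 360,006 required, 360,006 in favor — approved.
C: a majority of 2780751 is 1390376; 1,390,376 required, 1,391,088 in favor — approved.

Approved — every class gave the required vote.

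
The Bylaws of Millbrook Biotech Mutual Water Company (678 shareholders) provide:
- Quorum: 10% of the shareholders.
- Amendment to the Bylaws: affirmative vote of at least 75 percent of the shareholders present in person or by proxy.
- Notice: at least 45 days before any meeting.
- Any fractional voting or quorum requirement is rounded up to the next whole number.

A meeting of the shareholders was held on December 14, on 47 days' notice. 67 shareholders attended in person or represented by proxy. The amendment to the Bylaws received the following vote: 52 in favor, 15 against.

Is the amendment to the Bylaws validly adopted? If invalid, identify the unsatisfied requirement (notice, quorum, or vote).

Invalid — quorum requirement not satisfied.

Notice: 47 days given; 45 required. Satisfied.
Quorum: 10% of 678 = 67.80, rounded up to 68; 67 present. Not satisfied.
Vote: requires three-fourths of those present (67); 3/4 of 67 = 50.25, rounded up to 51, so 51 needed; 52 in favor. Satisfied.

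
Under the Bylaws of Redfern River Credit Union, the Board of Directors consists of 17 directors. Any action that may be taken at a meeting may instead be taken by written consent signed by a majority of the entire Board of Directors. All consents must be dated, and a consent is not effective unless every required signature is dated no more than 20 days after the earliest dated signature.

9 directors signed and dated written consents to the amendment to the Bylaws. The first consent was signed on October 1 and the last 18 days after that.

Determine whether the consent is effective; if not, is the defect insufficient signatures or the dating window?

Effective — both the signature and dating-window requirements are satisfied.

Signatures required: a majority of 17 — a majority of 17 is 9, so 9 needed; 9 signed. Sufficient.
Dating window: the latest signature is 18 days after the earliest; the limit is 20 days. Within the window.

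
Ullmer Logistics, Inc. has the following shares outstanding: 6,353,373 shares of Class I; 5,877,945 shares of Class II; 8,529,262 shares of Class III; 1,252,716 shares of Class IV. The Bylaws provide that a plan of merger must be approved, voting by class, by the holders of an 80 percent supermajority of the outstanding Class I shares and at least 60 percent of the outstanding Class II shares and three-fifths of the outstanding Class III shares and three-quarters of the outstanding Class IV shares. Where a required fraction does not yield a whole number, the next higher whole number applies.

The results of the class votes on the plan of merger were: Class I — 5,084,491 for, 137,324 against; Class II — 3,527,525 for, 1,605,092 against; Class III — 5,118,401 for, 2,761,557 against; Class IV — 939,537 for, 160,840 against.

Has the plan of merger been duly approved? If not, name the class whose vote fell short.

Approved — every class gave the required vote.

Class I: 4/5 of 6353373 = 5082698.40, rounded up to 5082699; 5,082,699 required, 5,084,491 in favor — approved.
Class II: 3/5 of 5877945 = 3526767; 3,526,767 required, 3,527,525 in favor — approved.
Class III: 3/5 of 8529262 = 5117557.20, rounded up to 5117558; 5,117,558 required, 5,118,401 in favor — approved.
Class IV: 3/4 of 1252716 = 939537; 939,537 required, 939,537 in favor — approved.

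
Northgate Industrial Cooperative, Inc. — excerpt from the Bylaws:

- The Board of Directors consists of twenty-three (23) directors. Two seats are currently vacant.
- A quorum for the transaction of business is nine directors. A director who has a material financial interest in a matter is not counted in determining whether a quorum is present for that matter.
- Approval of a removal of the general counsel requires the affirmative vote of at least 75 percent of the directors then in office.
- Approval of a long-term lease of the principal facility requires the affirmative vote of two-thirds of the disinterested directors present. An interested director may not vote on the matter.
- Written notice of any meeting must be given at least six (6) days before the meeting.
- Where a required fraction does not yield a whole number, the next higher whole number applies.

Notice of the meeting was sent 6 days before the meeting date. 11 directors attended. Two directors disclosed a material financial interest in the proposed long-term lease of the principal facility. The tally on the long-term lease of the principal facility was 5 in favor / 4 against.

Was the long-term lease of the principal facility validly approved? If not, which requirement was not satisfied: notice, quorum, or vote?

Notice: 6 days given; 6 required (6 ≥ 6). Satisfied.
Quorum: 11 present, but the 2 interested directors do not count, leaving 9. Quorum is 9. Satisfied.
Vote: the long-term lease of the principal facility requires two-thirds of the disinterested directors present (11 − 2 = 9). 2/3 of 9 = 6, so 6 affirmative votes are needed; 5 voted in favor. Not satisfied.

Invalid — vote requirement not satisfied.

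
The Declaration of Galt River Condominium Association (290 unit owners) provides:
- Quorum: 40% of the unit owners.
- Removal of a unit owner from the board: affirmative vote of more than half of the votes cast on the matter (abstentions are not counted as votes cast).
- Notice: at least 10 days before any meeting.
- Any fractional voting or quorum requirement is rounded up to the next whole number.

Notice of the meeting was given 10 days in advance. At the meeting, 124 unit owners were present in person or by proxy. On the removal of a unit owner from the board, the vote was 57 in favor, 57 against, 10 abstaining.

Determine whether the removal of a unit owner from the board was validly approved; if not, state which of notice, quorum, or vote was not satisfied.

Notice: 10 days given; 10 required. Satisfied.
Quorum: 40% of 290 = 116; 124 present. Satisfied.
Vote: requires a majority of the votes cast (124 − 10 abstaining = 114); a majority of 114 is 58, so 58 needed; 57 in favor. Not satisfied.

Invalid — vote requirement not satisfied.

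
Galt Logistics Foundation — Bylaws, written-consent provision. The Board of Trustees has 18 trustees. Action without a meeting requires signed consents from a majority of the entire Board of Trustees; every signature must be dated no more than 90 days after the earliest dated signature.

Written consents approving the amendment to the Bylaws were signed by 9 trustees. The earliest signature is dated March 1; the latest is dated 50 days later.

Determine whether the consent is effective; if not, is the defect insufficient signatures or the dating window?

Signatures required: a majority of 18 — a majority of 18 is 10, so 10 needed; 9 signed. Insufficient.
Dating window: the latest signature is 50 days after the earliest; the limit is 90 days. Within the window.

Not effective — insufficient signatures.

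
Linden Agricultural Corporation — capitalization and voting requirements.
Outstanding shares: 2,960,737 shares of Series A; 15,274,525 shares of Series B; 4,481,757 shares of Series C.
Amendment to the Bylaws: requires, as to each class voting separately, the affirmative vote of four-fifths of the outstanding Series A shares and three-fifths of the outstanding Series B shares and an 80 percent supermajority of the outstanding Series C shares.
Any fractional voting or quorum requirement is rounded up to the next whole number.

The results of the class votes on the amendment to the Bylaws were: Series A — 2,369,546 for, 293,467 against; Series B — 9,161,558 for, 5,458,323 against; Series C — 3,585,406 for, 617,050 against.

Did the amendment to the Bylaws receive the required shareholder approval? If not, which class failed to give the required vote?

Not approved — the Series B shares did not give the required vote.

Series A: 4/5 of 2960737 = 2368589.60, rounded up to 2368590; 2,368,590 required, 2,369,546 in favor — approved.
Series B: 3/5 of 15274525 = 9164715; 9,164,715 required, 9,161,558 in favor — not approved.
Series C: 4/5 of 4481757 = 3585405.60, rounded up to 3585406; 3,585,406 required, 3,585,406 in favor — approved.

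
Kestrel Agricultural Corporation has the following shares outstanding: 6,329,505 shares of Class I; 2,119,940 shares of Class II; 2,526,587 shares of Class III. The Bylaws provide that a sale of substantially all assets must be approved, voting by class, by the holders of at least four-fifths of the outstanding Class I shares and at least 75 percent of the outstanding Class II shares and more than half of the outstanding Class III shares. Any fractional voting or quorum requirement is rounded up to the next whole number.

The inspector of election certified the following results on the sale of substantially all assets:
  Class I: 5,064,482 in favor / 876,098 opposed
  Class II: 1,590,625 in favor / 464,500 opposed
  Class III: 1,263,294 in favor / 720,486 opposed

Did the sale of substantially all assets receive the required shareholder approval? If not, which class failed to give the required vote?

Approved — every class gave the required vote.

Class I: 4/5 of 6329505 = 5063604; 5,063,604 required, 5,064,482 in favor — approved.
Class II: 3/4 of 2119940 = 1589955; 1,589,955 required, 1,590,625 in favor — approved.
Class III: a majority of 2526587 is 1263294; 1,263,294 required, 1,263,294 in favor — approved.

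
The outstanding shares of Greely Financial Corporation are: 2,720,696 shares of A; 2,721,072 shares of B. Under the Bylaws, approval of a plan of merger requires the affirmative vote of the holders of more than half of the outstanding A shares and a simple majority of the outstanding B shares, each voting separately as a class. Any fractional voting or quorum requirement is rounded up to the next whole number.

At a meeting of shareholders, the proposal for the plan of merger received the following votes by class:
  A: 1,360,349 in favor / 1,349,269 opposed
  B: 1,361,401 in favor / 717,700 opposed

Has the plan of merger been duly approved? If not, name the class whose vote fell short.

Approved — every class gave the required vote.

A: a majority of 2720696 is 1360349; 1,360,349 required, 1,360,349 in favor — approved.
B: a majority of 2721072 is 1360537; 1,360,537 required, 1,361,401 in favor — approved.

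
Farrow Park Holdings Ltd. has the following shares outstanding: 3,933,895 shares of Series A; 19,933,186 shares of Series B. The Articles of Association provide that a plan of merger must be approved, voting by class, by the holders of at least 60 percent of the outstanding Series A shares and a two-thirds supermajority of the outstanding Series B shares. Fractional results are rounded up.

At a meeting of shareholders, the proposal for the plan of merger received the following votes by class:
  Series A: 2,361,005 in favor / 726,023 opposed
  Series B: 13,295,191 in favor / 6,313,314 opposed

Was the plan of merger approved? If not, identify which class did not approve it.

Approved — every class gave the required vote.

Series A: 3/5 of 3933895 = 2360337; 2,360,337 required, 2,361,005 in favor — approved.
Series B: 2/3 of 19933186 = 13288790.67, rounded up to 13288791; 13,288,791 required, 13,295,191 in favor — approved.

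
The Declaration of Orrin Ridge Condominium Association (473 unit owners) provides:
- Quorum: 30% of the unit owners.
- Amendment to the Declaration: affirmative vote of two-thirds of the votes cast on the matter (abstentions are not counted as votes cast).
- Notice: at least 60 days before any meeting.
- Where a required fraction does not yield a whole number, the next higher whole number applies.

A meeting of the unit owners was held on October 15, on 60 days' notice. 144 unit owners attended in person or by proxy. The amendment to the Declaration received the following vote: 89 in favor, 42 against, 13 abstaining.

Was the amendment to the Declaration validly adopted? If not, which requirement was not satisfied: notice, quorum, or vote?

Valid — all requirements satisfied.

Notice: 60 days given; 60 required. Satisfied.
Quorum: 30% of 473 = 141.90, rounded up to 142; 144 present. Satisfied.
Vote: requires two-thirds of the votes cast (144 − 13 abstaining = 131); 2/3 of 131 = 87.33, rounded up to 88, so 88 needed; 89 in favor. Satisfied.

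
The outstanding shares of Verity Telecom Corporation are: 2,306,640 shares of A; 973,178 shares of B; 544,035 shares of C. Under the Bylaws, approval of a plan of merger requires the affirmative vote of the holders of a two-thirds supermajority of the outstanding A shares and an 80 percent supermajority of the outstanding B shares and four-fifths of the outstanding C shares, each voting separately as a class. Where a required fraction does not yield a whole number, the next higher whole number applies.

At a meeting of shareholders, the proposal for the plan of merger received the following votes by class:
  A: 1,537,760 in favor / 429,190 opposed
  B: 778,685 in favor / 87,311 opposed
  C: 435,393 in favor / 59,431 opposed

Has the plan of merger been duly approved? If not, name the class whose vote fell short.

Approved — every class gave the required vote.

A: 2/3 of 2306640 = 1537760; 1,537,760 required, 1,537,760 in favor — approved.
B: 4/5 of 973178 = 778542.40, rounded up to 778543; 778,543 required, 778,685 in favor — approved.
C: 4/5 of 544035 = 435228; 435,228 required, 435,393 in favor — approved.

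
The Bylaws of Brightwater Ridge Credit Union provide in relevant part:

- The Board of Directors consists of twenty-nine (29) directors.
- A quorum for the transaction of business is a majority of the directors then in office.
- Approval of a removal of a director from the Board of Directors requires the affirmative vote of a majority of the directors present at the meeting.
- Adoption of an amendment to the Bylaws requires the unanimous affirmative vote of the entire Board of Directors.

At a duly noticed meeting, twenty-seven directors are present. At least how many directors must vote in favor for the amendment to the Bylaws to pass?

The amendment to the Bylaws requires the unanimous vote of the entire Board of Directors (29).
Unanimous means all 29.
(Only 27 can vote, so the amendment to the Bylaws cannot pass at this meeting, but the required vote is still 29.)

29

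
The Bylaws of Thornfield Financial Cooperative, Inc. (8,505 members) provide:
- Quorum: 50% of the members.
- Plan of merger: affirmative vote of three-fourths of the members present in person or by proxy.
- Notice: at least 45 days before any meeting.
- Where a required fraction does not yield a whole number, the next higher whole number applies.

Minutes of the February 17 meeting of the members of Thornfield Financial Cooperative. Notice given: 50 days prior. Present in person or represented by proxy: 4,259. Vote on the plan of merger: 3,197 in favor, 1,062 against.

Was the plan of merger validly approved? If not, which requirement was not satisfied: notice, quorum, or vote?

Notice: 50 days given; 45 required. Satisfied.
Quorum: 50% of 8,505 = 4,252.50, rounded up to 4,253; 4,259 present. Satisfied.
Vote: requires three-fourths of those present (4,259); 3/4 of 4259 = 3194.25, rounded up to 3195, so 3,195 needed; 3,197 in favor. Satisfied.

Valid — all requirements satisfied.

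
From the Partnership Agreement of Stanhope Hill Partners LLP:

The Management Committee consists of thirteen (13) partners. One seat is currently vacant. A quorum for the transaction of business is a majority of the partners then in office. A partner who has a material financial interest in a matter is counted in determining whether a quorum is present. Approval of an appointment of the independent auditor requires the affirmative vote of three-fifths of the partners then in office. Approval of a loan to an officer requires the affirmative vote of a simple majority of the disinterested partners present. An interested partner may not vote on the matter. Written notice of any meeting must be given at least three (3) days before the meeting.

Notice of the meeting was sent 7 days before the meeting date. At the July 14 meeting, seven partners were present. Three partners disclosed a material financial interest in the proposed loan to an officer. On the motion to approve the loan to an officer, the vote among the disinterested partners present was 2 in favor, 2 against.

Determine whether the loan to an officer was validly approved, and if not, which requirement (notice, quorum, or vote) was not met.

Invalid — vote requirement not satisfied.

Notice: 7 days given; 3 required (7 ≥ 3). Satisfied.
Quorum: 7 present (interested partners count toward quorum); quorum is 7. Satisfied.
Vote: the loan to an officer requires a majority of the disinterested partners present (7 − 3 = 4). A majority of 4 is 3, so 3 affirmative votes are needed; 2 voted in favor. Not satisfied.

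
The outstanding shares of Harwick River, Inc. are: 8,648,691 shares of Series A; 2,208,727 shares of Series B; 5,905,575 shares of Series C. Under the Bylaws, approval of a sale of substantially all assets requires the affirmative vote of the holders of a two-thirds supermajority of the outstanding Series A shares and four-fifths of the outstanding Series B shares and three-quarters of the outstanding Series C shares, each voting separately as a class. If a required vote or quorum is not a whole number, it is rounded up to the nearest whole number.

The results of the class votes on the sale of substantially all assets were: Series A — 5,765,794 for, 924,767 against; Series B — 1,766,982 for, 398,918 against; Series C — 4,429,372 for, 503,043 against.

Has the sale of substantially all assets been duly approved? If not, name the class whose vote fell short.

Approved — every class gave the required vote.

Series A: 2/3 of 8648691 = 5765794; 5,765,794 required, 5,765,794 in favor — approved.
Series B: 4/5 of 2208727 = 1766981.60, rounded up to 1766982; 1,766,982 required, 1,766,982 in favor — approved.
Series C: 3/4 of 5905575 = 4429181.25, rounded up to 4429182; 4,429,182 required, 4,429,372 in favor — approved.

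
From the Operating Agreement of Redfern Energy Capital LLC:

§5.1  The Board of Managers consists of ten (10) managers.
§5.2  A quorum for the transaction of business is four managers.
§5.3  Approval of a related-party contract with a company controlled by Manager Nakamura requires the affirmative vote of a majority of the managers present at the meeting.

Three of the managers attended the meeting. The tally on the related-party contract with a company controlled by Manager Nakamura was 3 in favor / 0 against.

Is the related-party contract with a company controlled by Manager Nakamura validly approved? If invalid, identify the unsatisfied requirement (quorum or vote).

Quorum: 3 present; quorum is 4. Not satisfied.
Vote: the related-party contract with a company controlled by Manager Nakamura requires a majority of the managers present (3). A majority of 3 is 2, so 2 affirmative votes are needed; 3 voted in favor. Satisfied. (Moot — without a quorum no business can be validly transacted.)

Invalid — quorum requirement not satisfied.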